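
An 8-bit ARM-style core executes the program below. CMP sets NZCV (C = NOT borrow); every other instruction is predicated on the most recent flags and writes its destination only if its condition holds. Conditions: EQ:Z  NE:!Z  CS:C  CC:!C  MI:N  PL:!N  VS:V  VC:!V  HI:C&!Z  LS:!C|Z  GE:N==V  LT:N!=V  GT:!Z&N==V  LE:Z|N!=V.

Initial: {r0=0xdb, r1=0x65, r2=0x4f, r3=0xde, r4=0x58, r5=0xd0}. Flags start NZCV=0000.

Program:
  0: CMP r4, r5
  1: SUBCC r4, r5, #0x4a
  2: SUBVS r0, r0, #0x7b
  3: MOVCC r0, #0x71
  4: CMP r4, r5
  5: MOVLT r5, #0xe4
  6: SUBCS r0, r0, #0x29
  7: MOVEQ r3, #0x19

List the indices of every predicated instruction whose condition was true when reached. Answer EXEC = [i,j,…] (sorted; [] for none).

EXEC = [1,2,3,5]

0: ✓ CMP  NZCV=1001
1: ✓ SUBCC  r4←0x86
2: ✓ SUBVS  r0←0x60
3: ✓ MOVCC  r0←0x71
4: ✓ CMP  NZCV=1000
5: ✓ MOVLT  r5←0xe4
6: · SUBCS
7: · MOVEQ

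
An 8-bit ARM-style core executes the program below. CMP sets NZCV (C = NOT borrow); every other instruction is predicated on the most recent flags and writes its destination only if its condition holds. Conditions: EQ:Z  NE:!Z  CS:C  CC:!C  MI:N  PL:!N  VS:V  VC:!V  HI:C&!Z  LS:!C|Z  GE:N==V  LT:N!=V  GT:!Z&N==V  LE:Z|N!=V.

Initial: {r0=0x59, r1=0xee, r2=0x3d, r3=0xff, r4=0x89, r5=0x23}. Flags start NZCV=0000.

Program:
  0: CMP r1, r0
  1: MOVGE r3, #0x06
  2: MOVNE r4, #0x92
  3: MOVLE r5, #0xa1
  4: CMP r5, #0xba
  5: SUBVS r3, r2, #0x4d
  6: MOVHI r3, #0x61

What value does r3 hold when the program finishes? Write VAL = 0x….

0: ✓ CMP  NZCV=1010
1: · MOVGE
2: ✓ MOVNE  r4←0x92
3: ✓ MOVLE  r5←0xa1
4: ✓ CMP  NZCV=1000
5: · SUBVS
6: · MOVHI

VAL = 0xff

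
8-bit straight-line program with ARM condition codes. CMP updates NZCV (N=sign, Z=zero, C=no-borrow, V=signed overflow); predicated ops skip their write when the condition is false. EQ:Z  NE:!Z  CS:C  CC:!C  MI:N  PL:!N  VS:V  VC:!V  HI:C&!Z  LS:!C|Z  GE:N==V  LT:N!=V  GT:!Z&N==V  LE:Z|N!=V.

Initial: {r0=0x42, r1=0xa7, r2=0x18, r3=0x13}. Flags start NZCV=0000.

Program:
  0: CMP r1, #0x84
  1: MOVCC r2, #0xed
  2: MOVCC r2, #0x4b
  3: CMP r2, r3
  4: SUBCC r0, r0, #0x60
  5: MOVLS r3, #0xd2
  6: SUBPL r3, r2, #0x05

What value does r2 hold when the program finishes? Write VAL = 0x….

VAL = 0x18

[0] flags=0010 → (cmp)
[1] flags=0010 CC?F → skip
[2] flags=0010 CC?F → skip
[3] flags=0010 → (cmp)
[4] flags=0010 CC?F → skip
[5] flags=0010 LS?F → skip
[6] flags=0010 PL?T → r3=0x13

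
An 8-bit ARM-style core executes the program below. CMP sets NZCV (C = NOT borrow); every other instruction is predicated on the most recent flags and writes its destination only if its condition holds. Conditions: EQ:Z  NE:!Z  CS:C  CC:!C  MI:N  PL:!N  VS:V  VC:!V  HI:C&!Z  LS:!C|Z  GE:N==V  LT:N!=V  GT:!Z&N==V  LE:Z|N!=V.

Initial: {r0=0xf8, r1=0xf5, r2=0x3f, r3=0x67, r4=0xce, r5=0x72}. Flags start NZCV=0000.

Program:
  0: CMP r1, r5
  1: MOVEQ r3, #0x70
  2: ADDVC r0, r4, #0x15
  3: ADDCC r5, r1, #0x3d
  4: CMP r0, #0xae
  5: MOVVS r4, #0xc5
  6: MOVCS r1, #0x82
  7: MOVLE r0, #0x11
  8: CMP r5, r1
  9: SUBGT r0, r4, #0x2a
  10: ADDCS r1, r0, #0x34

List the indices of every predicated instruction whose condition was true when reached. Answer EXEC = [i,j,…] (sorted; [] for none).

EXEC = [2,6,9]

0: ✓ CMP  NZCV=1010
1: · MOVEQ
2: ✓ ADDVC  r0←0xe3
3: · ADDCC
4: ✓ CMP  NZCV=0010
5: · MOVVS
6: ✓ MOVCS  r1←0x82
7: · MOVLE
8: ✓ CMP  NZCV=1001
9: ✓ SUBGT  r0←0xa4
10: · ADDCS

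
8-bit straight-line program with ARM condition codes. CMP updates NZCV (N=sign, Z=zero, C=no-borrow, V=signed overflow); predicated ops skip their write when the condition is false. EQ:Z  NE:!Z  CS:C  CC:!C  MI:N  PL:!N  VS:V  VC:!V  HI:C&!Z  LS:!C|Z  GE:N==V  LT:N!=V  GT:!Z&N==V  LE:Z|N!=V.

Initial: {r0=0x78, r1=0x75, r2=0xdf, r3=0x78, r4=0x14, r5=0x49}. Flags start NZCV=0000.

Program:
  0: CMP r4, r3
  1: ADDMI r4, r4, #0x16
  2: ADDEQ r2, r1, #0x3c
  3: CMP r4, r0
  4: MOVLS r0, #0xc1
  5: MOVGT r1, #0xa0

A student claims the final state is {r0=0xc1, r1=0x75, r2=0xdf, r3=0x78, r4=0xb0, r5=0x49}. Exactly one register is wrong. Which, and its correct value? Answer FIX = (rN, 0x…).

[0] flags=1000 → (cmp)
[1] flags=1000 MI?T → r4=0x2a
[2] flags=1000 EQ?F → skip
[3] flags=1000 → (cmp)
[4] flags=1000 LS?T → r0=0xc1
[5] flags=1000 GT?F → skip

FIX = (r4, 0x2a)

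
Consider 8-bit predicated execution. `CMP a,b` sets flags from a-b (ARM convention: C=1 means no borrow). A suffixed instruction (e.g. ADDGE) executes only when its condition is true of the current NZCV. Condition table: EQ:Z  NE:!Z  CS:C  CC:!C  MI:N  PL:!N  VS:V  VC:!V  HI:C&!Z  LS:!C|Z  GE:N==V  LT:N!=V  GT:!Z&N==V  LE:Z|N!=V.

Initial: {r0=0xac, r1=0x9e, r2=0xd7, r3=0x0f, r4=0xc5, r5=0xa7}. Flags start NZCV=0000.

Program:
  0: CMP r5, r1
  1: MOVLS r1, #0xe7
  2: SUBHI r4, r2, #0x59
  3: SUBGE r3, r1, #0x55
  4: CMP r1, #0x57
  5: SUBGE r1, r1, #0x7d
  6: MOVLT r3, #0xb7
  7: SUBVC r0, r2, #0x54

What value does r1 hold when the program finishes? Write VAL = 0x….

0: ✓ CMP  NZCV=0010
1: · MOVLS
2: ✓ SUBHI  r4←0x7e
3: ✓ SUBGE  r3←0x49
4: ✓ CMP  NZCV=0011
5: · SUBGE
6: ✓ MOVLT  r3←0xb7
7: · SUBVC

VAL = 0x9e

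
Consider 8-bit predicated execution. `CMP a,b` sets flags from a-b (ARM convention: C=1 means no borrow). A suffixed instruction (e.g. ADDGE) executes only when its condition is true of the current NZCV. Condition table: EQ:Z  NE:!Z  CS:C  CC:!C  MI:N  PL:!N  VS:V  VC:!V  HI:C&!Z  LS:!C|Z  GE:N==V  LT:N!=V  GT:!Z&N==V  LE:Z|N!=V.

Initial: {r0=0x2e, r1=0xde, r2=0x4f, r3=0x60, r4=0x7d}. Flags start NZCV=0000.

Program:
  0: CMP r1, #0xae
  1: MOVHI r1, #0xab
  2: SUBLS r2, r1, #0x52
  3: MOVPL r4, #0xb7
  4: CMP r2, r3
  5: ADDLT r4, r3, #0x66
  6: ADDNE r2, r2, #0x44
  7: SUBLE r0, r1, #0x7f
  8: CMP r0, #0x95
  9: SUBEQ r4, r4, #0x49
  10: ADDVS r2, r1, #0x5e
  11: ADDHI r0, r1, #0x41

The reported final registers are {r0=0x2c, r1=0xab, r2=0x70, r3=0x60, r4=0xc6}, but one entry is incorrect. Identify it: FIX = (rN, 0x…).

[0] flags=0010 → (cmp)
[1] flags=0010 HI?T → r1=0xab
[2] flags=0010 LS?F → skip
[3] flags=0010 PL?T → r4=0xb7
[4] flags=1000 → (cmp)
[5] flags=1000 LT?T → r4=0xc6
[6] flags=1000 NE?T → r2=0x93
[7] flags=1000 LE?T → r0=0x2c
[8] flags=1001 → (cmp)
[9] flags=1001 EQ?F → skip
[10] flags=1001 VS?T → r2=0x09
[11] flags=1001 HI?F → skip

FIX = (r2, 0x09)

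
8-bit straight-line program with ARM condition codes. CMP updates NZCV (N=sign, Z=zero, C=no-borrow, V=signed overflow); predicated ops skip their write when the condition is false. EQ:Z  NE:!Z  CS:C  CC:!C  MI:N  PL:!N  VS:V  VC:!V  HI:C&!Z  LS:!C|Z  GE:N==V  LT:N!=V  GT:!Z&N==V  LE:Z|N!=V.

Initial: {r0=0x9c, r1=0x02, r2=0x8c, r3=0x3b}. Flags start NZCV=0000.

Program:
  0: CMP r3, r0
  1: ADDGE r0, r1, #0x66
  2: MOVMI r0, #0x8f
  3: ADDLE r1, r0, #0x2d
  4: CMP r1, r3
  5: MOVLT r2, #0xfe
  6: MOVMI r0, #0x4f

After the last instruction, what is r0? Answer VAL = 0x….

VAL = 0x4f

0: ✓ CMP  NZCV=1001
1: ✓ ADDGE  r0←0x68
2: ✓ MOVMI  r0←0x8f
3: · ADDLE
4: ✓ CMP  NZCV=1000
5: ✓ MOVLT  r2←0xfe
6: ✓ MOVMI  r0←0x4f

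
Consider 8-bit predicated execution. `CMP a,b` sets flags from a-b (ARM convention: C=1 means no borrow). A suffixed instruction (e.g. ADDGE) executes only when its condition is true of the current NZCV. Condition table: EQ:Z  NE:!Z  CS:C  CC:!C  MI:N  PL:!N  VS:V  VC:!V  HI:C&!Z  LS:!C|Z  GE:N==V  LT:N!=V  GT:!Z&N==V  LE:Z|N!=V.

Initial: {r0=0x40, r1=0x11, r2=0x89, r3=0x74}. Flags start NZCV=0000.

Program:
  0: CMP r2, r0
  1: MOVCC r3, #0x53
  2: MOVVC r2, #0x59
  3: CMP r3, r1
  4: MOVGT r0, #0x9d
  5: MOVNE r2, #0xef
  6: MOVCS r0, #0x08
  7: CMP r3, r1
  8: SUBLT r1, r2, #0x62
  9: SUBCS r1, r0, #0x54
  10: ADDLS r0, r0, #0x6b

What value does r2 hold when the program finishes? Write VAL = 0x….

VAL = 0xef

0: ✓ CMP  NZCV=0011
1: · MOVCC
2: · MOVVC
3: ✓ CMP  NZCV=0010
4: ✓ MOVGT  r0←0x9d
5: ✓ MOVNE  r2←0xef
6: ✓ MOVCS  r0←0x08
7: ✓ CMP  NZCV=0010
8: · SUBLT
9: ✓ SUBCS  r1←0xb4
10: · ADDLS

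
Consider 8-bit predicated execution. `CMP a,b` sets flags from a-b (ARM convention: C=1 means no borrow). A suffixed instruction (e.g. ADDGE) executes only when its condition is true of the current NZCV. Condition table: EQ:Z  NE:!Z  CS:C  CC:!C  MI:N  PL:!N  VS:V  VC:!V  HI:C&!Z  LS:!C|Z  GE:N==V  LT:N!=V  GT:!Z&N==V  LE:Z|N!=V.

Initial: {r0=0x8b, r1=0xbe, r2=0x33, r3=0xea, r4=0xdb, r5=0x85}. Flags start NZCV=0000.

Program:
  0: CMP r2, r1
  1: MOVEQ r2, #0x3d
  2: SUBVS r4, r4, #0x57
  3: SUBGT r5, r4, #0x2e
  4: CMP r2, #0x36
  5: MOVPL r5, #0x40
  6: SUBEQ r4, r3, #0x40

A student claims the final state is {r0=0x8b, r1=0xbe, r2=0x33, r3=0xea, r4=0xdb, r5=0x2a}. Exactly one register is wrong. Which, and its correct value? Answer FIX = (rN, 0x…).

0: ✓ CMP  NZCV=0000
1: · MOVEQ
2: · SUBVS
3: ✓ SUBGT  r5←0xad
4: ✓ CMP  NZCV=1000
5: · MOVPL
6: · SUBEQ

FIX = (r5, 0xad)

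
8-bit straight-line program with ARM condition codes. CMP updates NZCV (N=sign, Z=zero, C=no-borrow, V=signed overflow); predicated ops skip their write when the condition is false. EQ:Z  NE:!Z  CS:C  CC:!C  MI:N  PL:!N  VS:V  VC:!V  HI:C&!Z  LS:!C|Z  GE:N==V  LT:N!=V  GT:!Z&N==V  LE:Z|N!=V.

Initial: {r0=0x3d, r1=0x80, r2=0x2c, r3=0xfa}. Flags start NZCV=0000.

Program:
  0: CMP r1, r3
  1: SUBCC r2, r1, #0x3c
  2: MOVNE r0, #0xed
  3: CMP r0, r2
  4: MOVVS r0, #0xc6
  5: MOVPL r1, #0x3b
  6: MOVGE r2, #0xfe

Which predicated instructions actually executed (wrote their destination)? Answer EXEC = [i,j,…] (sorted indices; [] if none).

[0] flags=1000 → (cmp)
[1] flags=1000 CC?T → r2=0x44
[2] flags=1000 NE?T → r0=0xed
[3] flags=1010 → (cmp)
[4] flags=1010 VS?F → skip
[5] flags=1010 PL?F → skip
[6] flags=1010 GE?F → skip

EXEC = [1,2]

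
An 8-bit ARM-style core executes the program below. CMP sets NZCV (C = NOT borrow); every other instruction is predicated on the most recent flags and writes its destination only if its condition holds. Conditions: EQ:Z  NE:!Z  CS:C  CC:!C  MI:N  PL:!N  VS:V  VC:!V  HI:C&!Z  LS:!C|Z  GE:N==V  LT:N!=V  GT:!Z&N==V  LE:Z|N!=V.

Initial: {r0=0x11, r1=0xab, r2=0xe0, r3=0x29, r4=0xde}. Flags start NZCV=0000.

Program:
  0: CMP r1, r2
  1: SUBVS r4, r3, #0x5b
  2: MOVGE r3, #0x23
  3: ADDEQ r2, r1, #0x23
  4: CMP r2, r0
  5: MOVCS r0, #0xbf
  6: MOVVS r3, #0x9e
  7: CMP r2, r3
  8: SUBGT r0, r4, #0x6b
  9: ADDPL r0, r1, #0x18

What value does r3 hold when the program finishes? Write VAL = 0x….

VAL = 0x29

[0] flags=1000 → (cmp)
[1] flags=1000 VS?F → skip
[2] flags=1000 GE?F → skip
[3] flags=1000 EQ?F → skip
[4] flags=1010 → (cmp)
[5] flags=1010 CS?T → r0=0xbf
[6] flags=1010 VS?F → skip
[7] flags=1010 → (cmp)
[8] flags=1010 GT?F → skip
[9] flags=1010 PL?F → skip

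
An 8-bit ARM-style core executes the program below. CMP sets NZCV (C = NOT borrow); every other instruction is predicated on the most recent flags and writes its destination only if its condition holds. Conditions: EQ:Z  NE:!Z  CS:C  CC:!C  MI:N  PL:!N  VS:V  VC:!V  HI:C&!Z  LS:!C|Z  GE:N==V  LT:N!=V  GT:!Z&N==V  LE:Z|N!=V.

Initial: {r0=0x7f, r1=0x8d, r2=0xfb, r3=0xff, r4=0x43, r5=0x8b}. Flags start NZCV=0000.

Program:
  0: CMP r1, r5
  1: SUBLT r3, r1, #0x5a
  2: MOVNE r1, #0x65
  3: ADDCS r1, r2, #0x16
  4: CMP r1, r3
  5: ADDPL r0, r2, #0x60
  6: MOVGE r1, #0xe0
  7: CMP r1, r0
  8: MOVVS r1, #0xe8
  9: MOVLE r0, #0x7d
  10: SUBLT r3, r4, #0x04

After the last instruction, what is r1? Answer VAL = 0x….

0: ✓ CMP  NZCV=0010
1: · SUBLT
2: ✓ MOVNE  r1←0x65
3: ✓ ADDCS  r1←0x11
4: ✓ CMP  NZCV=0000
5: ✓ ADDPL  r0←0x5b
6: ✓ MOVGE  r1←0xe0
7: ✓ CMP  NZCV=1010
8: · MOVVS
9: ✓ MOVLE  r0←0x7d
10: ✓ SUBLT  r3←0x3f

VAL = 0xe0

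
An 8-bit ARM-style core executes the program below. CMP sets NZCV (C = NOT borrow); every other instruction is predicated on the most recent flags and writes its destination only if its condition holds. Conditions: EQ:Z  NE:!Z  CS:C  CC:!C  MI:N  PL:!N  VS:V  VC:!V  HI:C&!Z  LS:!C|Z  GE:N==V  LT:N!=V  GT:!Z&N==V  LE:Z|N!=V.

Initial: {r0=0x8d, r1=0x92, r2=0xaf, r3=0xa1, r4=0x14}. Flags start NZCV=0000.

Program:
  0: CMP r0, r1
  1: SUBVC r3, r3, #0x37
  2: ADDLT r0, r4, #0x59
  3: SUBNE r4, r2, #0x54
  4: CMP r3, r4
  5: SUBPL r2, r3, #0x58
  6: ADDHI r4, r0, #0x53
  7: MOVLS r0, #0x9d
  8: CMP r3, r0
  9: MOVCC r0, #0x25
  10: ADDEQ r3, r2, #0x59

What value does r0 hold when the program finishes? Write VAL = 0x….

[0] flags=1000 → (cmp)
[1] flags=1000 VC?T → r3=0x6a
[2] flags=1000 LT?T → r0=0x6d
[3] flags=1000 NE?T → r4=0x5b
[4] flags=0010 → (cmp)
[5] flags=0010 PL?T → r2=0x12
[6] flags=0010 HI?T → r4=0xc0
[7] flags=0010 LS?F → skip
[8] flags=1000 → (cmp)
[9] flags=1000 CC?T → r0=0x25
[10] flags=1000 EQ?F → skip

VAL = 0x25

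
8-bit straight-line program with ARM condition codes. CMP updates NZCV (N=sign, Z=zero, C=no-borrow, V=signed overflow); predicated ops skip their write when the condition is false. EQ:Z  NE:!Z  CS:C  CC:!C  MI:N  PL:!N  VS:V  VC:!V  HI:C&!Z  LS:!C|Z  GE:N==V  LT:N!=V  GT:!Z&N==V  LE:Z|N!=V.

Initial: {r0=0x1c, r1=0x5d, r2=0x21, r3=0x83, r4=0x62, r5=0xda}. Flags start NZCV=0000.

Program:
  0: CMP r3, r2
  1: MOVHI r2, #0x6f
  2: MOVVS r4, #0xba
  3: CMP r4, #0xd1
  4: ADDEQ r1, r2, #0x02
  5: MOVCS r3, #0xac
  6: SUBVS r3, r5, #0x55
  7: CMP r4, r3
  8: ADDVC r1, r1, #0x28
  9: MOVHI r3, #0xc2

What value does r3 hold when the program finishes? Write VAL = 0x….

VAL = 0xc2

0: ✓ CMP  NZCV=0011
1: ✓ MOVHI  r2←0x6f
2: ✓ MOVVS  r4←0xba
3: ✓ CMP  NZCV=1000
4: · ADDEQ
5: · MOVCS
6: · SUBVS
7: ✓ CMP  NZCV=0010
8: ✓ ADDVC  r1←0x85
9: ✓ MOVHI  r3←0xc2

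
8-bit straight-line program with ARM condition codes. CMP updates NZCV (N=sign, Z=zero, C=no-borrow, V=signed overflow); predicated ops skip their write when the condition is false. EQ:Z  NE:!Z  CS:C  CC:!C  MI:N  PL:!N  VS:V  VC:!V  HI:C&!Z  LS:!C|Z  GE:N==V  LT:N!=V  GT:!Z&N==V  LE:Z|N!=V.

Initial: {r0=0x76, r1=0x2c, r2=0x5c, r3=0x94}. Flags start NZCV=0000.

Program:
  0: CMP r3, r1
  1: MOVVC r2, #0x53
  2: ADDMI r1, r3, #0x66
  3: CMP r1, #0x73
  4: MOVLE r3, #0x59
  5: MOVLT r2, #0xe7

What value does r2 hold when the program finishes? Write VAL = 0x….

VAL = 0xe7

0: ✓ CMP  NZCV=0011
1: · MOVVC
2: · ADDMI
3: ✓ CMP  NZCV=1000
4: ✓ MOVLE  r3←0x59
5: ✓ MOVLT  r2←0xe7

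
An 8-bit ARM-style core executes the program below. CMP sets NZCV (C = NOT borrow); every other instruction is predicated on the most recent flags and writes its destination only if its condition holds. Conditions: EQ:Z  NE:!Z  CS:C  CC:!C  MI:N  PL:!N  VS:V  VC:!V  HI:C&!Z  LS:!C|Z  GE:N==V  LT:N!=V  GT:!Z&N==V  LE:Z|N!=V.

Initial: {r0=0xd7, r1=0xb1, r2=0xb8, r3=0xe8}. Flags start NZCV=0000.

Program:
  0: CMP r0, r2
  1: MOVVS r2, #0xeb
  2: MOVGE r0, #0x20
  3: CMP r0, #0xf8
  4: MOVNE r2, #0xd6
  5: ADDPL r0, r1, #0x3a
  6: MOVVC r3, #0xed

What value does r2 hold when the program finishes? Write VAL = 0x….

VAL = 0xd6

0: ✓ CMP  NZCV=0010
1: · MOVVS
2: ✓ MOVGE  r0←0x20
3: ✓ CMP  NZCV=0000
4: ✓ MOVNE  r2←0xd6
5: ✓ ADDPL  r0←0xeb
6: ✓ MOVVC  r3←0xed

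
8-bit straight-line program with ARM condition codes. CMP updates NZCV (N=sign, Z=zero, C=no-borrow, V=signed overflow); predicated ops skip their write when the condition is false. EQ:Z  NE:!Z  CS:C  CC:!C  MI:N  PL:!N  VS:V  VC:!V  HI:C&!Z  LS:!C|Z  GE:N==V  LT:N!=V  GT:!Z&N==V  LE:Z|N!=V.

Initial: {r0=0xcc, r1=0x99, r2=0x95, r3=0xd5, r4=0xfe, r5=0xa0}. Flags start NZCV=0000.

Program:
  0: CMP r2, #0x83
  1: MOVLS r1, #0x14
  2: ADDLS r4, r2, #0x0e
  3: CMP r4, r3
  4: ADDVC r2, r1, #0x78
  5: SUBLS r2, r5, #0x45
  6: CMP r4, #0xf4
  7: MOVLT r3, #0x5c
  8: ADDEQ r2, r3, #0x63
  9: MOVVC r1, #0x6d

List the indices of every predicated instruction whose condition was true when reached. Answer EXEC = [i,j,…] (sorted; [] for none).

0: ✓ CMP  NZCV=0010
1: · MOVLS
2: · ADDLS
3: ✓ CMP  NZCV=0010
4: ✓ ADDVC  r2←0x11
5: · SUBLS
6: ✓ CMP  NZCV=0010
7: · MOVLT
8: · ADDEQ
9: ✓ MOVVC  r1←0x6d

EXEC = [4,9]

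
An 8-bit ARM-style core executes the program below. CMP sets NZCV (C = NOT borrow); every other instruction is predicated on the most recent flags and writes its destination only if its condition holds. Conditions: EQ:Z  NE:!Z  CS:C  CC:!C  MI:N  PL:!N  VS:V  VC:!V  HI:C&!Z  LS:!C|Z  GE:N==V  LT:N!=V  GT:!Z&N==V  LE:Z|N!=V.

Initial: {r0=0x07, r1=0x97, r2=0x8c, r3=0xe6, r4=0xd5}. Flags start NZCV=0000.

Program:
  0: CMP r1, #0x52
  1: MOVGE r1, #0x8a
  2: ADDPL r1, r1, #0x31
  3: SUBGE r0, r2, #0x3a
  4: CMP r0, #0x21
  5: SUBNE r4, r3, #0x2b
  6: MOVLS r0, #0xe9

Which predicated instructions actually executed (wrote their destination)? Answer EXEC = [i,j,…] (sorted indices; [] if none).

[0] flags=0011 → (cmp)
[1] flags=0011 GE?F → skip
[2] flags=0011 PL?T → r1=0xc8
[3] flags=0011 GE?F → skip
[4] flags=1000 → (cmp)
[5] flags=1000 NE?T → r4=0xbb
[6] flags=1000 LS?T → r0=0xe9

EXEC = [2,5,6]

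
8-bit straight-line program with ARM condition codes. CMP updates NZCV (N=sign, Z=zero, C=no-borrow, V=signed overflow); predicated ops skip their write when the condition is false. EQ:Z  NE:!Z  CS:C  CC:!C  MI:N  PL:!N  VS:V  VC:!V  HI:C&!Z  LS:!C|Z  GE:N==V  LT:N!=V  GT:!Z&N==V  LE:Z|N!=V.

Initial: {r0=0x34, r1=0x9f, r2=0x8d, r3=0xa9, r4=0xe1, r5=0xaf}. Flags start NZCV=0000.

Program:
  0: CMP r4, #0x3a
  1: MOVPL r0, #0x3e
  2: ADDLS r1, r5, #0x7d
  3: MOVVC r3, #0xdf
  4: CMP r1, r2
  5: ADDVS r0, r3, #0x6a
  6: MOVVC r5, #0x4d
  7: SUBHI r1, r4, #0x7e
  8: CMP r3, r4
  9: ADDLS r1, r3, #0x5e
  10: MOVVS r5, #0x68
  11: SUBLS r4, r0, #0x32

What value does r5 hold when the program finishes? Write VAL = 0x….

0: ✓ CMP  NZCV=1010
1: · MOVPL
2: · ADDLS
3: ✓ MOVVC  r3←0xdf
4: ✓ CMP  NZCV=0010
5: · ADDVS
6: ✓ MOVVC  r5←0x4d
7: ✓ SUBHI  r1←0x63
8: ✓ CMP  NZCV=1000
9: ✓ ADDLS  r1←0x3d
10: · MOVVS
11: ✓ SUBLS  r4←0x02

VAL = 0x4d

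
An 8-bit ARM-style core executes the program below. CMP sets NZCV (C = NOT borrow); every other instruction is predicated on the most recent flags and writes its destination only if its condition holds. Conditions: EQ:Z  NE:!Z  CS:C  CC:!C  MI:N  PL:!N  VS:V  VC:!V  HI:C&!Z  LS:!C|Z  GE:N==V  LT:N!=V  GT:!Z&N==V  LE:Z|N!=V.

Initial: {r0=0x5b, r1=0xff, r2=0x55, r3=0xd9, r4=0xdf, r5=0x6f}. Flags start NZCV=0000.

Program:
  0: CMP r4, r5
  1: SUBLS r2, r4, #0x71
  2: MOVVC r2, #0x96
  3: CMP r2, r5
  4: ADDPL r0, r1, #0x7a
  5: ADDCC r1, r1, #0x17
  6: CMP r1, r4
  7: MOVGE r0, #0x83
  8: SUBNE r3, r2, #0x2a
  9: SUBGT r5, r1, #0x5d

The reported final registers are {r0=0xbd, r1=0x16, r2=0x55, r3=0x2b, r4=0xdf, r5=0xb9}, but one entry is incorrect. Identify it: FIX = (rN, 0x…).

FIX = (r0, 0x83)

0: ✓ CMP  NZCV=0011
1: · SUBLS
2: · MOVVC
3: ✓ CMP  NZCV=1000
4: · ADDPL
5: ✓ ADDCC  r1←0x16
6: ✓ CMP  NZCV=0000
7: ✓ MOVGE  r0←0x83
8: ✓ SUBNE  r3←0x2b
9: ✓ SUBGT  r5←0xb9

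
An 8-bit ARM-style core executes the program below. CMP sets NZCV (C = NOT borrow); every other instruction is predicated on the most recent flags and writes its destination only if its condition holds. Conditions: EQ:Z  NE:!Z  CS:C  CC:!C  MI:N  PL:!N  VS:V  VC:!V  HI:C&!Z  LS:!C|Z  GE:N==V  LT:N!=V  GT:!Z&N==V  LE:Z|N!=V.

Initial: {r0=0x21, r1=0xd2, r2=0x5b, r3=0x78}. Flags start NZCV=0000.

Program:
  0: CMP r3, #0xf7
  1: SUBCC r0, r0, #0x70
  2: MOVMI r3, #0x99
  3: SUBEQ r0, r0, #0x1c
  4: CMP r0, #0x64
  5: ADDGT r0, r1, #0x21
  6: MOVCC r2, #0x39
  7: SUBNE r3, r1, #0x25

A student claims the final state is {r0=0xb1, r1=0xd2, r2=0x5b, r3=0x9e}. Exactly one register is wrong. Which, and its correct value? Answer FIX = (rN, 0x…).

0: ✓ CMP  NZCV=1001
1: ✓ SUBCC  r0←0xb1
2: ✓ MOVMI  r3←0x99
3: · SUBEQ
4: ✓ CMP  NZCV=0011
5: · ADDGT
6: · MOVCC
7: ✓ SUBNE  r3←0xad

FIX = (r3, 0xad)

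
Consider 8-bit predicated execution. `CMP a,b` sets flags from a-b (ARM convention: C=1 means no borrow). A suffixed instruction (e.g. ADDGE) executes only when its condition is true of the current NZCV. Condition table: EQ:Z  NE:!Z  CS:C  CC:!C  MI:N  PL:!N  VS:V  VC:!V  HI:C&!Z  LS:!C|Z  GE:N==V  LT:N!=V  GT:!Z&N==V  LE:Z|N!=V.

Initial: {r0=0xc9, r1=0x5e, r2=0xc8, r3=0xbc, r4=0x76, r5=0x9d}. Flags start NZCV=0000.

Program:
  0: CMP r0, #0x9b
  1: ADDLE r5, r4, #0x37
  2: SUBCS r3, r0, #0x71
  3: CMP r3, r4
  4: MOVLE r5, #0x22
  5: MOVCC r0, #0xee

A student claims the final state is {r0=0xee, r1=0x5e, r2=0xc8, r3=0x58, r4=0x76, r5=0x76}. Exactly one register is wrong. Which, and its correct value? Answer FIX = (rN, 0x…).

FIX = (r5, 0x22)

[0] flags=0010 → (cmp)
[1] flags=0010 LE?F → skip
[2] flags=0010 CS?T → r3=0x58
[3] flags=1000 → (cmp)
[4] flags=1000 LE?T → r5=0x22
[5] flags=1000 CC?T → r0=0xee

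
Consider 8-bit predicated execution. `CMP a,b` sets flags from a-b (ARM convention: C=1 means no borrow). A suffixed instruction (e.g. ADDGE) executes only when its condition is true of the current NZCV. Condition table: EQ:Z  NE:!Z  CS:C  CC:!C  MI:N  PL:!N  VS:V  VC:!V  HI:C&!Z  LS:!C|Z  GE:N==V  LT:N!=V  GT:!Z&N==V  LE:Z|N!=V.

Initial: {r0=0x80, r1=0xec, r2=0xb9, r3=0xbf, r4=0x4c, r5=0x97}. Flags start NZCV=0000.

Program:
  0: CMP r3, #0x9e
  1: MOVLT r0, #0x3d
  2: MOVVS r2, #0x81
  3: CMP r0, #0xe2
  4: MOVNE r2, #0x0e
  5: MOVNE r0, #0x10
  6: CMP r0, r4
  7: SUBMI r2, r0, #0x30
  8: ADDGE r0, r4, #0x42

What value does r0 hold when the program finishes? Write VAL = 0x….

0: ✓ CMP  NZCV=0010
1: · MOVLT
2: · MOVVS
3: ✓ CMP  NZCV=1000
4: ✓ MOVNE  r2←0x0e
5: ✓ MOVNE  r0←0x10
6: ✓ CMP  NZCV=1000
7: ✓ SUBMI  r2←0xe0
8: · ADDGE

VAL = 0x10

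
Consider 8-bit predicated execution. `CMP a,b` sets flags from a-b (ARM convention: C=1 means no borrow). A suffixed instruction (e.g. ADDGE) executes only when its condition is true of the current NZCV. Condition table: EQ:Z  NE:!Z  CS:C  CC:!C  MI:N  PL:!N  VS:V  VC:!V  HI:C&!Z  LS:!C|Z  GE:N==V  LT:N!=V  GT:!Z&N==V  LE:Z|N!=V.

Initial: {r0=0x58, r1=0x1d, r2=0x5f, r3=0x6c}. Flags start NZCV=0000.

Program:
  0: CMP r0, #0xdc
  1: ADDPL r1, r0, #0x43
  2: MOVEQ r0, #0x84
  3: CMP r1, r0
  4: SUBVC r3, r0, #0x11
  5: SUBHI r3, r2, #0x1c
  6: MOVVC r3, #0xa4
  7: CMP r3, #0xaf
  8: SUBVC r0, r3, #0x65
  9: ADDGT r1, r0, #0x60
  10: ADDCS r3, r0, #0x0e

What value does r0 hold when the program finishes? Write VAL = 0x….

VAL = 0x58

[0] flags=0000 → (cmp)
[1] flags=0000 PL?T → r1=0x9b
[2] flags=0000 EQ?F → skip
[3] flags=0011 → (cmp)
[4] flags=0011 VC?F → skip
[5] flags=0011 HI?T → r3=0x43
[6] flags=0011 VC?F → skip
[7] flags=1001 → (cmp)
[8] flags=1001 VC?F → skip
[9] flags=1001 GT?T → r1=0xb8
[10] flags=1001 CS?F → skip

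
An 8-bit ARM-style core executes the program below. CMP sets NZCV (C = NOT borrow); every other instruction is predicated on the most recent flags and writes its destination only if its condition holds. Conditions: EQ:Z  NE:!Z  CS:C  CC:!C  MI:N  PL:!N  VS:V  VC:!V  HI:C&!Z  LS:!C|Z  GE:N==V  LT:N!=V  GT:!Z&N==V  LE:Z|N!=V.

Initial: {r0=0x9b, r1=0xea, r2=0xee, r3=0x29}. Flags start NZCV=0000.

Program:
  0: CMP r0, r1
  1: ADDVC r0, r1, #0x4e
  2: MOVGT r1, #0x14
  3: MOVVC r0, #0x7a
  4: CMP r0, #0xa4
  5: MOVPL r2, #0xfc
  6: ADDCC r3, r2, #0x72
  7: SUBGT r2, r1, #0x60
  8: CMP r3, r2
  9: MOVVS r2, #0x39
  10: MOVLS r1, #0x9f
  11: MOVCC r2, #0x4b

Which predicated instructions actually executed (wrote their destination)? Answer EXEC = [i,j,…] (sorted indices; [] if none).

0: ✓ CMP  NZCV=1000
1: ✓ ADDVC  r0←0x38
2: · MOVGT
3: ✓ MOVVC  r0←0x7a
4: ✓ CMP  NZCV=1001
5: · MOVPL
6: ✓ ADDCC  r3←0x60
7: ✓ SUBGT  r2←0x8a
8: ✓ CMP  NZCV=1001
9: ✓ MOVVS  r2←0x39
10: ✓ MOVLS  r1←0x9f
11: ✓ MOVCC  r2←0x4b

EXEC = [1,3,6,7,9,10,11]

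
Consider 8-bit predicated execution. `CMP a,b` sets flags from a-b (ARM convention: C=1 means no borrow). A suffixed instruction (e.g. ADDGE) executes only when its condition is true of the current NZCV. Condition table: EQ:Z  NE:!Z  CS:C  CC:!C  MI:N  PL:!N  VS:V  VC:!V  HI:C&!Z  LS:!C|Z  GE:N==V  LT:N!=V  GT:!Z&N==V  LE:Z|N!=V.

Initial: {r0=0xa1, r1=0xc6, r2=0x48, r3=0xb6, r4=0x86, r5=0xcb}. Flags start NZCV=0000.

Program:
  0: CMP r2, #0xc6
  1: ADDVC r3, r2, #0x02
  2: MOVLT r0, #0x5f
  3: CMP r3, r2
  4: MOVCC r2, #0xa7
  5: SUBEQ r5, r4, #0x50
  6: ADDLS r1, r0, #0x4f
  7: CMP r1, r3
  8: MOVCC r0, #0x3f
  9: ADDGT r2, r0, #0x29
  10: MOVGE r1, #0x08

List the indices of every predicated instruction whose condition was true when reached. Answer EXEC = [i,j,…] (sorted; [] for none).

[0] flags=1001 → (cmp)
[1] flags=1001 VC?F → skip
[2] flags=1001 LT?F → skip
[3] flags=0011 → (cmp)
[4] flags=0011 CC?F → skip
[5] flags=0011 EQ?F → skip
[6] flags=0011 LS?F → skip
[7] flags=0010 → (cmp)
[8] flags=0010 CC?F → skip
[9] flags=0010 GT?T → r2=0xca
[10] flags=0010 GE?T → r1=0x08

EXEC = [9,10]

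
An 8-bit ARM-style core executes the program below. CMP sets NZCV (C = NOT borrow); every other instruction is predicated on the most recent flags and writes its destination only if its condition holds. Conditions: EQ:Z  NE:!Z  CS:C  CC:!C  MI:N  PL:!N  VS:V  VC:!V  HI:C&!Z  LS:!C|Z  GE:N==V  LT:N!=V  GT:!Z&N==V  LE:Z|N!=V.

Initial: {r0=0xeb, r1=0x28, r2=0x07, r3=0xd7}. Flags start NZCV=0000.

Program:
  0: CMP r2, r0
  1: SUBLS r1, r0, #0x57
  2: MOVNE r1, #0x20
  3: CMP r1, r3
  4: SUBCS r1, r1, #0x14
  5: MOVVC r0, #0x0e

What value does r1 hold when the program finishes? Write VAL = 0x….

VAL = 0x20

0: ✓ CMP  NZCV=0000
1: ✓ SUBLS  r1←0x94
2: ✓ MOVNE  r1←0x20
3: ✓ CMP  NZCV=0000
4: · SUBCS
5: ✓ MOVVC  r0←0x0e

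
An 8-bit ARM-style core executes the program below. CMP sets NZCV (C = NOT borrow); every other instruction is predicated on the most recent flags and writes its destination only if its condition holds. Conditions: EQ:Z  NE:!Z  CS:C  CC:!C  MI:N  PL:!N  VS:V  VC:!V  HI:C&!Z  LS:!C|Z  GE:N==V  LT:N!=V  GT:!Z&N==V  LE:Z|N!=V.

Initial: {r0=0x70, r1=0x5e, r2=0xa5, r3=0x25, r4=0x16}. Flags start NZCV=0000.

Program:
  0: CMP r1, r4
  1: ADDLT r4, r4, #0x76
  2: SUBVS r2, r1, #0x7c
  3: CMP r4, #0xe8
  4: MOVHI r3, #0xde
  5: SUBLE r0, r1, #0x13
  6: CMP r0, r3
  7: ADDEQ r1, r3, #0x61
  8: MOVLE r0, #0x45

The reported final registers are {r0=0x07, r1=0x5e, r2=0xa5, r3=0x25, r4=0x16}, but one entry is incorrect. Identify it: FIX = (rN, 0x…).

0: ✓ CMP  NZCV=0010
1: · ADDLT
2: · SUBVS
3: ✓ CMP  NZCV=0000
4: · MOVHI
5: · SUBLE
6: ✓ CMP  NZCV=0010
7: · ADDEQ
8: · MOVLE

FIX = (r0, 0x70)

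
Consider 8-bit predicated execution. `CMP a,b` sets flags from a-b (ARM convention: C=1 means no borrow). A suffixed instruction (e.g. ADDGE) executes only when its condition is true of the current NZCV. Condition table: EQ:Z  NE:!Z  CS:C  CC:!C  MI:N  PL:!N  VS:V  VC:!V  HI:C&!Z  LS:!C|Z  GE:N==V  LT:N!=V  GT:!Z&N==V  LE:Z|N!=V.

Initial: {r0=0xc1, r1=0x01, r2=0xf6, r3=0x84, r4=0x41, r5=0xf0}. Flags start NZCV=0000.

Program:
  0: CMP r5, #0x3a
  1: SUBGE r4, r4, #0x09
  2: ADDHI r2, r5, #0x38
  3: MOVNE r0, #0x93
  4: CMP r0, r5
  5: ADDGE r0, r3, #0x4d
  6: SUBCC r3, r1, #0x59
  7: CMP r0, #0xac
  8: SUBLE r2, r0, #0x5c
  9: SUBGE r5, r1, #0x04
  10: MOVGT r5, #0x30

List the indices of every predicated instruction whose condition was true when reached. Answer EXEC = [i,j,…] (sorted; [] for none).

0: ✓ CMP  NZCV=1010
1: · SUBGE
2: ✓ ADDHI  r2←0x28
3: ✓ MOVNE  r0←0x93
4: ✓ CMP  NZCV=1000
5: · ADDGE
6: ✓ SUBCC  r3←0xa8
7: ✓ CMP  NZCV=1000
8: ✓ SUBLE  r2←0x37
9: · SUBGE
10: · MOVGT

EXEC = [2,3,6,8]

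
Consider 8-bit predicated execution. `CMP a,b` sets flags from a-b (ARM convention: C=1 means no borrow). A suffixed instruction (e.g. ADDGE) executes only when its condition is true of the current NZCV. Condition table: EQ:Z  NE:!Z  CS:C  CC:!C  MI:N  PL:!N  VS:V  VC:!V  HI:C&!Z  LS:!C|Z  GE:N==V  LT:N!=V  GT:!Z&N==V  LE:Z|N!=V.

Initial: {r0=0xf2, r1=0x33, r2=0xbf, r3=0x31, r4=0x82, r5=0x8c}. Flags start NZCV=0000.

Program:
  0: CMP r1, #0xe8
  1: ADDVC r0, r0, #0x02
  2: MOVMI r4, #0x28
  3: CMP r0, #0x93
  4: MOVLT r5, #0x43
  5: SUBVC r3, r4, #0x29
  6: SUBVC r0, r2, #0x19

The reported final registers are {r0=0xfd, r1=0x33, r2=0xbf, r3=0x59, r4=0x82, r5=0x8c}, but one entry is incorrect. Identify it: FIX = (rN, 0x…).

FIX = (r0, 0xa6)

[0] flags=0000 → (cmp)
[1] flags=0000 VC?T → r0=0xf4
[2] flags=0000 MI?F → skip
[3] flags=0010 → (cmp)
[4] flags=0010 LT?F → skip
[5] flags=0010 VC?T → r3=0x59
[6] flags=0010 VC?T → r0=0xa6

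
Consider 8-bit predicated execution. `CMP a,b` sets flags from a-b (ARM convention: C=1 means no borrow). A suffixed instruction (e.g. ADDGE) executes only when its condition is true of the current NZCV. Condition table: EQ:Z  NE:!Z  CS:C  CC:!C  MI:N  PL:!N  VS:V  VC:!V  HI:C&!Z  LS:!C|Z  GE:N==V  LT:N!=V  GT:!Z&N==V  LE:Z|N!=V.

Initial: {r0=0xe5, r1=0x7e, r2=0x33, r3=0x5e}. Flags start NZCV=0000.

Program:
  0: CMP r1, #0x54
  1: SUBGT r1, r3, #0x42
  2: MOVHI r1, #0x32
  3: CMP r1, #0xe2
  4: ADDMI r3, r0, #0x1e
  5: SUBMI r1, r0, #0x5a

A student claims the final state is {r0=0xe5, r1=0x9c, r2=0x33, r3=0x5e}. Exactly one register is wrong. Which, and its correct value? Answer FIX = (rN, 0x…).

0: ✓ CMP  NZCV=0010
1: ✓ SUBGT  r1←0x1c
2: ✓ MOVHI  r1←0x32
3: ✓ CMP  NZCV=0000
4: · ADDMI
5: · SUBMI

FIX = (r1, 0x32)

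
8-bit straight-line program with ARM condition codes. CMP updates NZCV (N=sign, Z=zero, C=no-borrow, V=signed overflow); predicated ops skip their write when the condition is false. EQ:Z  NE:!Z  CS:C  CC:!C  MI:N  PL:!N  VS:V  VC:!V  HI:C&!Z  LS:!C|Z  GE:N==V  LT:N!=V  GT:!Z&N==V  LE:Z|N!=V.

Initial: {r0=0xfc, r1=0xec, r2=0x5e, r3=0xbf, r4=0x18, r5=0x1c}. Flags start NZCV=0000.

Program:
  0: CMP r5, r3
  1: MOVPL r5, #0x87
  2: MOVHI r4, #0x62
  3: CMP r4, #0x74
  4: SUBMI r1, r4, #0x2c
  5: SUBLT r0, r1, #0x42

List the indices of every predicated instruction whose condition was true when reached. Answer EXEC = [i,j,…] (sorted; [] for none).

0: ✓ CMP  NZCV=0000
1: ✓ MOVPL  r5←0x87
2: · MOVHI
3: ✓ CMP  NZCV=1000
4: ✓ SUBMI  r1←0xec
5: ✓ SUBLT  r0←0xaa

EXEC = [1,4,5]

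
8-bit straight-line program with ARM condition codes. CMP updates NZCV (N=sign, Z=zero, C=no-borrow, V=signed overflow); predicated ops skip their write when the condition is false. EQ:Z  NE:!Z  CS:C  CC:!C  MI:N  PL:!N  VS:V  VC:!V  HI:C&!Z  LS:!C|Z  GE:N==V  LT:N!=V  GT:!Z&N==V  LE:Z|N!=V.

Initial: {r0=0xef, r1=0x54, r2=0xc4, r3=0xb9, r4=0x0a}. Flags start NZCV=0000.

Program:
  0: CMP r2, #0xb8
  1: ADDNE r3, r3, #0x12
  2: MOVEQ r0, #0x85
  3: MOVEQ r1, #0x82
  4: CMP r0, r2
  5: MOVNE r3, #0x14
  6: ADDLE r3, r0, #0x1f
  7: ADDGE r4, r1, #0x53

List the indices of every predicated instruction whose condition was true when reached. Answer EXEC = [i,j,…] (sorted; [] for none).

EXEC = [1,5,7]

0: ✓ CMP  NZCV=0010
1: ✓ ADDNE  r3←0xcb
2: · MOVEQ
3: · MOVEQ
4: ✓ CMP  NZCV=0010
5: ✓ MOVNE  r3←0x14
6: · ADDLE
7: ✓ ADDGE  r4←0xa7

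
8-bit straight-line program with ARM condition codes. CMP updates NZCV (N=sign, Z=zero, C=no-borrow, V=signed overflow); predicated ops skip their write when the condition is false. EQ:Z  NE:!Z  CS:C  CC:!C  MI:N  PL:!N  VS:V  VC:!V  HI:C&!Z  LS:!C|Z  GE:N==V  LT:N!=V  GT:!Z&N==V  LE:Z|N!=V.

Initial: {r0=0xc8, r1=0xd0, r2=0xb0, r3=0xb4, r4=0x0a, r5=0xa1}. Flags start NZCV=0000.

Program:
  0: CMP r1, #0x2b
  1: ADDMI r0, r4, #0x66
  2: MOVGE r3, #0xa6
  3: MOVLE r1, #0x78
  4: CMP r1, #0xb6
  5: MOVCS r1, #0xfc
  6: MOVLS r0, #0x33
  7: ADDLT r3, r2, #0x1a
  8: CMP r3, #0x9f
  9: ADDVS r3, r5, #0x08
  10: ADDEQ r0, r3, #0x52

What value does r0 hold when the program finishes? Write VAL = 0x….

VAL = 0x33

0: ✓ CMP  NZCV=1010
1: ✓ ADDMI  r0←0x70
2: · MOVGE
3: ✓ MOVLE  r1←0x78
4: ✓ CMP  NZCV=1001
5: · MOVCS
6: ✓ MOVLS  r0←0x33
7: · ADDLT
8: ✓ CMP  NZCV=0010
9: · ADDVS
10: · ADDEQ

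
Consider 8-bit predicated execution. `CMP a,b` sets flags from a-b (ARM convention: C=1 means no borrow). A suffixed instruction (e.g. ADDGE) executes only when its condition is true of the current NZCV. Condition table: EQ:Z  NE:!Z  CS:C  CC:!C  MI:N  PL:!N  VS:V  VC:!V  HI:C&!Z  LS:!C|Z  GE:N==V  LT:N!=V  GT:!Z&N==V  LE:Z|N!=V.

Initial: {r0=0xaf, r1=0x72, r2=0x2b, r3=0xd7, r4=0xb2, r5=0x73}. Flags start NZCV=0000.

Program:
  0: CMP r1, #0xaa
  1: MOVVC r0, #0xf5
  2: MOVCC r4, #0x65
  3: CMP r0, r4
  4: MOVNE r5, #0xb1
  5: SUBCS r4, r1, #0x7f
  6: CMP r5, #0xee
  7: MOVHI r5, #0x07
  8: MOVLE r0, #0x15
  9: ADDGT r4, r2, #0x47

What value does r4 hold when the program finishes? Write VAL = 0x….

[0] flags=1001 → (cmp)
[1] flags=1001 VC?F → skip
[2] flags=1001 CC?T → r4=0x65
[3] flags=0011 → (cmp)
[4] flags=0011 NE?T → r5=0xb1
[5] flags=0011 CS?T → r4=0xf3
[6] flags=1000 → (cmp)
[7] flags=1000 HI?F → skip
[8] flags=1000 LE?T → r0=0x15
[9] flags=1000 GT?F → skip

VAL = 0xf3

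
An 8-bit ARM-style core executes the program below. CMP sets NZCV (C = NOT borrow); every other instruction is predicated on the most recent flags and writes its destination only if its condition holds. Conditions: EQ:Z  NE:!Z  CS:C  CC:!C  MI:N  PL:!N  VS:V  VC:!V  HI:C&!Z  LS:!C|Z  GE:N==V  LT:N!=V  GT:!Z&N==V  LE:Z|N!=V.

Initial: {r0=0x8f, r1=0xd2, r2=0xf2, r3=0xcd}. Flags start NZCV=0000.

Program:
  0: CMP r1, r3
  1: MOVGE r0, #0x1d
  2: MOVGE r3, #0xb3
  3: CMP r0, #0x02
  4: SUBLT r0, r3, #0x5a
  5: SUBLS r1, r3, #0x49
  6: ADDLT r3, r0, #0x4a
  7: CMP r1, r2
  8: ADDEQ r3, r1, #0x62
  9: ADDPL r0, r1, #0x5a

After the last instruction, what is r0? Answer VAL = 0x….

VAL = 0x1d

[0] flags=0010 → (cmp)
[1] flags=0010 GE?T → r0=0x1d
[2] flags=0010 GE?T → r3=0xb3
[3] flags=0010 → (cmp)
[4] flags=0010 LT?F → skip
[5] flags=0010 LS?F → skip
[6] flags=0010 LT?F → skip
[7] flags=1000 → (cmp)
[8] flags=1000 EQ?F → skip
[9] flags=1000 PL?F → skip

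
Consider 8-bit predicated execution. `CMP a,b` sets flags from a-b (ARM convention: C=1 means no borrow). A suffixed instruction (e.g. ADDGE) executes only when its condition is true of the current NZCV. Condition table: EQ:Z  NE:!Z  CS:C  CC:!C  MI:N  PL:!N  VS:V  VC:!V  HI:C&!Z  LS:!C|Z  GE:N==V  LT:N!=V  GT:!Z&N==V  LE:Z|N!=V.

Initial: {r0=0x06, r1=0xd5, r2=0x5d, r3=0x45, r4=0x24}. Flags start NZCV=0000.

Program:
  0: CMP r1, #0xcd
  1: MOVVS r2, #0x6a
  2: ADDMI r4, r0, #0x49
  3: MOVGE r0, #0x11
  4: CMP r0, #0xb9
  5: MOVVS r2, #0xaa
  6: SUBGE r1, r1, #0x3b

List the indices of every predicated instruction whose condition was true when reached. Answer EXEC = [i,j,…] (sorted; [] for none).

[0] flags=0010 → (cmp)
[1] flags=0010 VS?F → skip
[2] flags=0010 MI?F → skip
[3] flags=0010 GE?T → r0=0x11
[4] flags=0000 → (cmp)
[5] flags=0000 VS?F → skip
[6] flags=0000 GE?T → r1=0x9a

EXEC = [3,6]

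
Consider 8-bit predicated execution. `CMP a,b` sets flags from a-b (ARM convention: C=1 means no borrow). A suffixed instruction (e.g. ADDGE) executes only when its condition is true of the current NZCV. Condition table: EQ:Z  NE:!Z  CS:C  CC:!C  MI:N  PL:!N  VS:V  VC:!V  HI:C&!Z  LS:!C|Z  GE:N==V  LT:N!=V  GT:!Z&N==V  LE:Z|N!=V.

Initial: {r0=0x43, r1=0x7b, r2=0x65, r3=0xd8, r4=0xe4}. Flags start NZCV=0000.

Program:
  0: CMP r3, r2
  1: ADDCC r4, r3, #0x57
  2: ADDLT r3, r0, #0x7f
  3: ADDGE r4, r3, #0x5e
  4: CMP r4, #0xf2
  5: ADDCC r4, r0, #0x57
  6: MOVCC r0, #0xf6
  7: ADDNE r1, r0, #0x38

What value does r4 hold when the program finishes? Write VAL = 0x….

VAL = 0x9a

0: ✓ CMP  NZCV=0011
1: · ADDCC
2: ✓ ADDLT  r3←0xc2
3: · ADDGE
4: ✓ CMP  NZCV=1000
5: ✓ ADDCC  r4←0x9a
6: ✓ MOVCC  r0←0xf6
7: ✓ ADDNE  r1←0x2e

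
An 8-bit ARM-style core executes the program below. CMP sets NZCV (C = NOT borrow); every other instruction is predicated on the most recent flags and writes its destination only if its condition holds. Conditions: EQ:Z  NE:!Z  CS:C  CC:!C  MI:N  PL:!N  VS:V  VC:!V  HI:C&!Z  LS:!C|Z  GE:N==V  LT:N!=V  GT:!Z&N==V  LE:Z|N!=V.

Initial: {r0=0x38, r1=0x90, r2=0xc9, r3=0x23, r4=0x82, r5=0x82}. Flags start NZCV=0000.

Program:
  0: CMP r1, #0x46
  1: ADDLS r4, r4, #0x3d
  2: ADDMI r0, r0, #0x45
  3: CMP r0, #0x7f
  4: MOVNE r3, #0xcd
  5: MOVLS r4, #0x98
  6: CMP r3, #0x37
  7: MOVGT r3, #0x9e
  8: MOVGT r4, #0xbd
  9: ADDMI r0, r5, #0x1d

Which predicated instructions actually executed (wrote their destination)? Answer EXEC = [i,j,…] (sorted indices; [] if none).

0: ✓ CMP  NZCV=0011
1: · ADDLS
2: · ADDMI
3: ✓ CMP  NZCV=1000
4: ✓ MOVNE  r3←0xcd
5: ✓ MOVLS  r4←0x98
6: ✓ CMP  NZCV=1010
7: · MOVGT
8: · MOVGT
9: ✓ ADDMI  r0←0x9f

EXEC = [4,5,9]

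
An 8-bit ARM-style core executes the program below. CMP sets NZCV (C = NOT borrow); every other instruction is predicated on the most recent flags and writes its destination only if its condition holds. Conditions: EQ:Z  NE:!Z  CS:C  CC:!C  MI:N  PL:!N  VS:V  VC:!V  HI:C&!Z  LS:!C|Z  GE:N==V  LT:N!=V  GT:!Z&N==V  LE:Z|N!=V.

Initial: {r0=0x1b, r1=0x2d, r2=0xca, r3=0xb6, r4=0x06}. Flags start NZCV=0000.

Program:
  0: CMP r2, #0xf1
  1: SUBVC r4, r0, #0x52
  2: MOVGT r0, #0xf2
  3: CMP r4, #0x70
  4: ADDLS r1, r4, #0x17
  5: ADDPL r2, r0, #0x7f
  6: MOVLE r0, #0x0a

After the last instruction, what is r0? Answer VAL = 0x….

VAL = 0x0a

[0] flags=1000 → (cmp)
[1] flags=1000 VC?T → r4=0xc9
[2] flags=1000 GT?F → skip
[3] flags=0011 → (cmp)
[4] flags=0011 LS?F → skip
[5] flags=0011 PL?T → r2=0x9a
[6] flags=0011 LE?T → r0=0x0a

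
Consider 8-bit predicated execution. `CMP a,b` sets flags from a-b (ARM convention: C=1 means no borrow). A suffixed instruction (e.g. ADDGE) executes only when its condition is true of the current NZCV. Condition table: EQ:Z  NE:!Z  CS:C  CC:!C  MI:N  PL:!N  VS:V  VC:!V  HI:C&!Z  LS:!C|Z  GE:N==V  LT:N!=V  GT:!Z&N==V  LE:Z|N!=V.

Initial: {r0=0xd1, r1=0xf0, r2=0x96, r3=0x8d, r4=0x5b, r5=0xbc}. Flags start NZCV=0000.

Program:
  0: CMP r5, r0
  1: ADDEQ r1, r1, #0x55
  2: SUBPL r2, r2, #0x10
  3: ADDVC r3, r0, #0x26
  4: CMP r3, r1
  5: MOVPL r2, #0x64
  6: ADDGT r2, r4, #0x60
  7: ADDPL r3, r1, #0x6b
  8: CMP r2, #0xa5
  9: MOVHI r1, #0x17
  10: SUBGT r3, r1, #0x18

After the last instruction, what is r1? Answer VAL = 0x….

VAL = 0x17

0: ✓ CMP  NZCV=1000
1: · ADDEQ
2: · SUBPL
3: ✓ ADDVC  r3←0xf7
4: ✓ CMP  NZCV=0010
5: ✓ MOVPL  r2←0x64
6: ✓ ADDGT  r2←0xbb
7: ✓ ADDPL  r3←0x5b
8: ✓ CMP  NZCV=0010
9: ✓ MOVHI  r1←0x17
10: ✓ SUBGT  r3←0xff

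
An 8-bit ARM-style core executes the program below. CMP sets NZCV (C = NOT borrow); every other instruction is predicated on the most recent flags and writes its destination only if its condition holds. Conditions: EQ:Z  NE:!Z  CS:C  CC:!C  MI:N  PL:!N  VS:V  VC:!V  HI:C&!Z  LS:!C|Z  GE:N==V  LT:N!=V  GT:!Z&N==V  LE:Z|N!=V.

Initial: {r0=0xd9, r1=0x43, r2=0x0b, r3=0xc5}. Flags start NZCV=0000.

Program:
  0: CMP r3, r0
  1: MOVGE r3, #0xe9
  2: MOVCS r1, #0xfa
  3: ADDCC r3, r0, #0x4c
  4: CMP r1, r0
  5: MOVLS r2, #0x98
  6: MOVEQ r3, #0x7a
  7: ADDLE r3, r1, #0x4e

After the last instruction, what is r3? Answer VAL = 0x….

VAL = 0x25

[0] flags=1000 → (cmp)
[1] flags=1000 GE?F → skip
[2] flags=1000 CS?F → skip
[3] flags=1000 CC?T → r3=0x25
[4] flags=0000 → (cmp)
[5] flags=0000 LS?T → r2=0x98
[6] flags=0000 EQ?F → skip
[7] flags=0000 LE?F → skip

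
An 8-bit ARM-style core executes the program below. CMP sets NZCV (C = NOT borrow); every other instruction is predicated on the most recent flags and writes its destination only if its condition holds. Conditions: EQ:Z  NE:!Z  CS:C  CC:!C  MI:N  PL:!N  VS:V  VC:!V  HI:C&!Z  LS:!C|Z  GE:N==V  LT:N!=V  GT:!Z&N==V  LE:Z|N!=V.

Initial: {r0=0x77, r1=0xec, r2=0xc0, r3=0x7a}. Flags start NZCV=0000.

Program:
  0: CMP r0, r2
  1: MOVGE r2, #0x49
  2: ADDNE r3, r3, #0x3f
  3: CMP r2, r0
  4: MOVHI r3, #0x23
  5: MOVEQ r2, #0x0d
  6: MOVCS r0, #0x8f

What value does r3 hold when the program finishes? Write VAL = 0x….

VAL = 0xb9

0: ✓ CMP  NZCV=1001
1: ✓ MOVGE  r2←0x49
2: ✓ ADDNE  r3←0xb9
3: ✓ CMP  NZCV=1000
4: · MOVHI
5: · MOVEQ
6: · MOVCS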